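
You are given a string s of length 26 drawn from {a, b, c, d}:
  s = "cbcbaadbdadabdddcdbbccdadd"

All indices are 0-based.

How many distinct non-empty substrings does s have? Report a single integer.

317

rank→(start, suffix):
  0 → (4, 'aadbdadabdddcdbbccdadd')
  1 → (11, 'abdddcdbbccdadd')
  2 → (9, 'adabdddcdbbccdadd')
  3 → (5, 'adbdadabdddcdbbccdadd')
  4 → (23, 'add')
  5 → (3, 'baadbdadabdddcdbbccdadd')
  6 → (18, 'bbccdadd')
  7 → (1, 'bcbaadbdadabdddcdbbccdadd')
  8 → (19, 'bccdadd')
  9 → (7, 'bdadabdddcdbbccdadd')
  10 → (12, 'bdddcdbbccdadd')
  11 → (2, 'cbaadbdadabdddcdbbccdadd')
  12 → (0, 'cbcbaadbdadabdddcdbbccdadd')
  13 → (20, 'ccdadd')
  14 → (21, 'cdadd')
  15 → (16, 'cdbbccdadd')
  16 → (25, 'd')
  17 → (10, 'dabdddcdbbccdadd')
  18 → (8, 'dadabdddcdbbccdadd')
  19 → (22, 'dadd')
  20 → (17, 'dbbccdadd')
  21 → (6, 'dbdadabdddcdbbccdadd')
  22 → (15, 'dcdbbccdadd')
  23 → (24, 'dd')
  24 → (14, 'ddcdbbccdadd')
  25 → (13, 'dddcdbbccdadd')

SA = [4, 11, 9, 5, 23, 3, 18, 1, 19, 7, 12, 2, 0, 20, 21, 16, 25, 10, 8, 22, 17, 6, 15, 24, 14, 13]
i: (SA[i-1],SA[i]) lcp shared
  1: (4,11) 1 'a'
  2: (11,9) 1 'a'
  3: (9,5) 2 'ad'
  4: (5,23) 2 'ad'
  5: (23,3) 0 ''
  6: (3,18) 1 'b'
  7: (18,1) 1 'b'
  8: (1,19) 2 'bc'
  9: (19,7) 1 'b'
  10: (7,12) 2 'bd'
  11: (12,2) 0 ''
  12: (2,0) 2 'cb'
  13: (0,20) 1 'c'
  14: (20,21) 1 'c'
  15: (21,16) 2 'cd'
  16: (16,25) 0 ''
  17: (25,10) 1 'd'
  18: (10,8) 2 'da'
  19: (8,22) 3 'dad'
  20: (22,17) 1 'd'
  21: (17,6) 2 'db'
  22: (6,15) 1 'd'
  23: (15,24) 1 'd'
  24: (24,14) 2 'dd'
  25: (14,13) 2 'dd'

n(n+1)/2 = 26·27/2 = 351
Σ LCP = 0 + 1 + 1 + 2 + 2 + 0 + 1 + 1 + 2 + 1 + 2 + 0 + 2 + 1 + 1 + 2 + 0 + 1 + 2 + 3 + 1 + 2 + 1 + 1 + 2 + 2 = 34
distinct = 351 − 34 = 317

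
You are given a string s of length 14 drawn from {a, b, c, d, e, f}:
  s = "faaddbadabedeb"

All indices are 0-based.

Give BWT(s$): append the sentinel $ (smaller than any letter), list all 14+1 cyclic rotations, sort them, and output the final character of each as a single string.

bfdbaedaadaedb$

rank  rotation         last
    0  $faaddbadabedeb  b
    1  aaddbadabedeb$f  f
    2  abedeb$faaddbad  d
    3  adabedeb$faaddb  b
    4  addbadabedeb$fa  a
    5  b$faaddbadabede  e
    6  badabedeb$faadd  d
    7  bedeb$faaddbada  a
    8  dabedeb$faaddba  a
    9  dbadabedeb$faad  d
   10  ddbadabedeb$faa  a
   11  deb$faaddbadabe  e
   12  eb$faaddbadabed  d
   13  edeb$faaddbadab  b
   14  faaddbadabedeb$  $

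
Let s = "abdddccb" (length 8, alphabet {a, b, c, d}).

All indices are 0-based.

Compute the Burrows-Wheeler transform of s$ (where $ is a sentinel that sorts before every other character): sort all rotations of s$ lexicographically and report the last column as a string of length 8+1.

rank  rotation   last
    0  $abdddccb  b
    1  abdddccb$  $
    2  b$abdddcc  c
    3  bdddccb$a  a
    4  cb$abdddc  c
    5  ccb$abddd  d
    6  dccb$abdd  d
    7  ddccb$abd  d
    8  dddccb$ab  b

b$cacdddb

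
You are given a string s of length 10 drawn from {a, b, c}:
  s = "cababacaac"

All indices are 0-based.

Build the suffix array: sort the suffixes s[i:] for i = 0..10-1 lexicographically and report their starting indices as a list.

[7, 1, 3, 8, 5, 2, 4, 9, 6, 0]

rank | idx | suffix
   0 |   7 | aac
   1 |   1 | ababacaac
   2 |   3 | abacaac
   3 |   8 | ac
   4 |   5 | acaac
   5 |   2 | babacaac
   6 |   4 | bacaac
   7 |   9 | c
   8 |   6 | caac
   9 |   0 | cababacaac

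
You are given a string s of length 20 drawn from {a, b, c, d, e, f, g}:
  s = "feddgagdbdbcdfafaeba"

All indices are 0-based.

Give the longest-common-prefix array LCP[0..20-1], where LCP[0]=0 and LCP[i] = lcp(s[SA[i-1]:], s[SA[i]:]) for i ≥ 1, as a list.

[0, 1, 1, 1, 0, 1, 1, 0, 0, 2, 1, 1, 1, 0, 1, 0, 2, 1, 0, 1]

rank | idx | suffix
   0 |  19 | a
   1 |  16 | aeba
   2 |  14 | afaeba
   3 |   5 | agdbdbcdfafaeba
   4 |  18 | ba
   5 |  10 | bcdfafaeba
   6 |   8 | bdbcdfafaeba
   7 |  11 | cdfafaeba
   8 |   9 | dbcdfafaeba
   9 |   7 | dbdbcdfafaeba
  10 |   2 | ddgagdbdbcdfafaeba
  11 |  12 | dfafaeba
  12 |   3 | dgagdbdbcdfafaeba
  13 |  17 | eba
  14 |   1 | eddgagdbdbcdfafaeba
  15 |  15 | faeba
  16 |  13 | fafaeba
  17 |   0 | feddgagdbdbcdfafaeba
  18 |   4 | gagdbdbcdfafaeba
  19 |   6 | gdbdbcdfafaeba

SA = [19, 16, 14, 5, 18, 10, 8, 11, 9, 7, 2, 12, 3, 17, 1, 15, 13, 0, 4, 6]
[i] adj suffixes → lcp
  [1] 19/16 → 1 ('a')
  [2] 16/14 → 1 ('a')
  [3] 14/5 → 1 ('a')
  [4] 5/18 → 0 ('')
  [5] 18/10 → 1 ('b')
  [6] 10/8 → 1 ('b')
  [7] 8/11 → 0 ('')
  [8] 11/9 → 0 ('')
  [9] 9/7 → 2 ('db')
  [10] 7/2 → 1 ('d')
  [11] 2/12 → 1 ('d')
  [12] 12/3 → 1 ('d')
  [13] 3/17 → 0 ('')
  [14] 17/1 → 1 ('e')
  [15] 1/15 → 0 ('')
  [16] 15/13 → 2 ('fa')
  [17] 13/0 → 1 ('f')
  [18] 0/4 → 0 ('')
  [19] 4/6 → 1 ('g')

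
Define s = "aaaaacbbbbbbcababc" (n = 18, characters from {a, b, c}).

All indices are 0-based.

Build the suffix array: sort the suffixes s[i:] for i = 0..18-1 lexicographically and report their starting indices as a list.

[0, 1, 2, 3, 13, 15, 4, 14, 6, 7, 8, 9, 10, 16, 11, 17, 12, 5]

rank→(start, suffix):
  0 → (0, 'aaaaacbbbbbbcababc')
  1 → (1, 'aaaacbbbbbbcababc')
  2 → (2, 'aaacbbbbbbcababc')
  3 → (3, 'aacbbbbbbcababc')
  4 → (13, 'ababc')
  5 → (15, 'abc')
  6 → (4, 'acbbbbbbcababc')
  7 → (14, 'babc')
  8 → (6, 'bbbbbbcababc')
  9 → (7, 'bbbbbcababc')
  10 → (8, 'bbbbcababc')
  11 → (9, 'bbbcababc')
  12 → (10, 'bbcababc')
  13 → (16, 'bc')
  14 → (11, 'bcababc')
  15 → (17, 'c')
  16 → (12, 'cababc')
  17 → (5, 'cbbbbbbcababc')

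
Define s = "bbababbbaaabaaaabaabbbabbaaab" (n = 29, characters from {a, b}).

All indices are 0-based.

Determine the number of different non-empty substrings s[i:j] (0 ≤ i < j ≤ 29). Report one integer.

rank→(start, suffix):
  0 → (12, 'aaaabaabbbabbaaab')
  1 → (25, 'aaab')
  2 → (8, 'aaabaaaabaabbbabbaaab')
  3 → (13, 'aaabaabbbabbaaab')
  4 → (26, 'aab')
  5 → (9, 'aabaaaabaabbbabbaaab')
  6 → (14, 'aabaabbbabbaaab')
  7 → (17, 'aabbbabbaaab')
  8 → (27, 'ab')
  9 → (10, 'abaaaabaabbbabbaaab')
  10 → (15, 'abaabbbabbaaab')
  11 → (2, 'ababbbaaabaaaabaabbbabbaaab')
  12 → (22, 'abbaaab')
  13 → (4, 'abbbaaabaaaabaabbbabbaaab')
  14 → (18, 'abbbabbaaab')
  15 → (28, 'b')
  16 → (11, 'baaaabaabbbabbaaab')
  17 → (24, 'baaab')
  18 → (7, 'baaabaaaabaabbbabbaaab')
  19 → (16, 'baabbbabbaaab')
  20 → (1, 'bababbbaaabaaaabaabbbabbaaab')
  21 → (21, 'babbaaab')
  22 → (3, 'babbbaaabaaaabaabbbabbaaab')
  23 → (23, 'bbaaab')
  24 → (6, 'bbaaabaaaabaabbbabbaaab')
  25 → (0, 'bbababbbaaabaaaabaabbbabbaaab')
  26 → (20, 'bbabbaaab')
  27 → (5, 'bbbaaabaaaabaabbbabbaaab')
  28 → (19, 'bbbabbaaab')

SA = [12, 25, 8, 13, 26, 9, 14, 17, 27, 10, 15, 2, 22, 4, 18, 28, 11, 24, 7, 16, 1, 21, 3, 23, 6, 0, 20, 5, 19]
[i] adj suffixes → lcp
  [1] 12/25 → 3 ('aaa')
  [2] 25/8 → 4 ('aaab')
  [3] 8/13 → 6 ('aaabaa')
  [4] 13/26 → 2 ('aa')
  [5] 26/9 → 3 ('aab')
  [6] 9/14 → 5 ('aabaa')
  [7] 14/17 → 3 ('aab')
  [8] 17/27 → 1 ('a')
  [9] 27/10 → 2 ('ab')
  [10] 10/15 → 4 ('abaa')
  [11] 15/2 → 3 ('aba')
  [12] 2/22 → 2 ('ab')
  [13] 22/4 → 3 ('abb')
  [14] 4/18 → 5 ('abbba')
  [15] 18/28 → 0 ('')
  [16] 28/11 → 1 ('b')
  [17] 11/24 → 4 ('baaa')
  [18] 24/7 → 5 ('baaab')
  [19] 7/16 → 3 ('baa')
  [20] 16/1 → 2 ('ba')
  [21] 1/21 → 3 ('bab')
  [22] 21/3 → 4 ('babb')
  [23] 3/23 → 1 ('b')
  [24] 23/6 → 6 ('bbaaab')
  [25] 6/0 → 3 ('bba')
  [26] 0/20 → 4 ('bbab')
  [27] 20/5 → 2 ('bb')
  [28] 5/19 → 4 ('bbba')

n(n+1)/2 = 29·30/2 = 435
Σ LCP = 0 + 3 + 4 + 6 + 2 + 3 + 5 + 3 + 1 + 2 + 4 + 3 + 2 + 3 + 5 + 0 + 1 + 4 + 5 + 3 + 2 + 3 + 4 + 1 + 6 + 3 + 4 + 2 + 4 = 88
distinct = 435 − 88 = 347

347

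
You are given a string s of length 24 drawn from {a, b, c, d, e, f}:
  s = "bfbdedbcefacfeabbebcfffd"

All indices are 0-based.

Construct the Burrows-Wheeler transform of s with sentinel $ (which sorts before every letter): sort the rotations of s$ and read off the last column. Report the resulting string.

rank  rotation                   last
    0  $bfbdedbcefacfeabbebcfffd  d
    1  abbebcfffd$bfbdedbcefacfe  e
    2  acfeabbebcfffd$bfbdedbcef  f
    3  bbebcfffd$bfbdedbcefacfea  a
    4  bcefacfeabbebcfffd$bfbded  d
    5  bcfffd$bfbdedbcefacfeabbe  e
    6  bdedbcefacfeabbebcfffd$bf  f
    7  bebcfffd$bfbdedbcefacfeab  b
    8  bfbdedbcefacfeabbebcfffd$  $
    9  cefacfeabbebcfffd$bfbdedb  b
   10  cfeabbebcfffd$bfbdedbcefa  a
   11  cfffd$bfbdedbcefacfeabbeb  b
   12  d$bfbdedbcefacfeabbebcfff  f
   13  dbcefacfeabbebcfffd$bfbde  e
   14  dedbcefacfeabbebcfffd$bfb  b
   15  eabbebcfffd$bfbdedbcefacf  f
   16  ebcfffd$bfbdedbcefacfeabb  b
   17  edbcefacfeabbebcfffd$bfbd  d
   18  efacfeabbebcfffd$bfbdedbc  c
   19  facfeabbebcfffd$bfbdedbce  e
   20  fbdedbcefacfeabbebcfffd$b  b
   21  fd$bfbdedbcefacfeabbebcff  f
   22  feabbebcfffd$bfbdedbcefac  c
   23  ffd$bfbdedbcefacfeabbebcf  f
   24  fffd$bfbdedbcefacfeabbebc  c

defadefb$babfebfbdcebfcfc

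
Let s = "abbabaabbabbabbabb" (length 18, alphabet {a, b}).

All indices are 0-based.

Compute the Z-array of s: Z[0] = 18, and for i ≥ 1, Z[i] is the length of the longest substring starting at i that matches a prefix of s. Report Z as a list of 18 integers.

[18, 0, 0, 2, 0, 1, 5, 0, 0, 5, 0, 0, 5, 0, 0, 3, 0, 0]

Z[0]=18
i=1: fresh scan; Z[1]=0
i=2: fresh scan; Z[2]=0
i=3: fresh scan; Z[3]=2 extend→box=[3,5)
i=4: min(r-i=1, Z[1]=0)=0; Z[4]=0
i=5: fresh scan; Z[5]=1 extend→box=[5,6)
i=6: fresh scan; Z[6]=5 extend→box=[6,11)
i=7: min(r-i=4, Z[1]=0)=0; Z[7]=0
i=8: min(r-i=3, Z[2]=0)=0; Z[8]=0
i=9: min(r-i=2, Z[3]=2)=2; Z[9]=5 extend→box=[9,14)
i=10: min(r-i=4, Z[1]=0)=0; Z[10]=0
i=11: min(r-i=3, Z[2]=0)=0; Z[11]=0
i=12: min(r-i=2, Z[3]=2)=2; Z[12]=5 extend→box=[12,17)
i=13: min(r-i=4, Z[1]=0)=0; Z[13]=0
i=14: min(r-i=3, Z[2]=0)=0; Z[14]=0
i=15: min(r-i=2, Z[3]=2)=2; Z[15]=3 extend→box=[15,18)
i=16: min(r-i=2, Z[1]=0)=0; Z[16]=0
i=17: min(r-i=1, Z[2]=0)=0; Z[17]=0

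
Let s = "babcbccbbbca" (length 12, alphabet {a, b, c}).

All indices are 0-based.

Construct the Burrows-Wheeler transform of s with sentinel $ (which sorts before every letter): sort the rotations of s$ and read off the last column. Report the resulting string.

acb$cbbacbcbb

rank  rotation       last
    0  $babcbccbbbca  a
    1  a$babcbccbbbc  c
    2  abcbccbbbca$b  b
    3  babcbccbbbca$  $
    4  bbbca$babcbcc  c
    5  bbca$babcbccb  b
    6  bca$babcbccbb  b
    7  bcbccbbbca$ba  a
    8  bccbbbca$babc  c
    9  ca$babcbccbbb  b
   10  cbbbca$babcbc  c
   11  cbccbbbca$bab  b
   12  ccbbbca$babcb  b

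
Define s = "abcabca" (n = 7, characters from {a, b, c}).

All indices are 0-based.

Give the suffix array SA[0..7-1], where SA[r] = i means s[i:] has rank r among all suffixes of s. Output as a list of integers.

[6, 3, 0, 4, 1, 5, 2]

sorted suffixes:
  #0 SA[0]=6  'a'
  #1 SA[1]=3  'abca'
  #2 SA[2]=0  'abcabca'
  #3 SA[3]=4  'bca'
  #4 SA[4]=1  'bcabca'
  #5 SA[5]=5  'ca'
  #6 SA[6]=2  'cabca'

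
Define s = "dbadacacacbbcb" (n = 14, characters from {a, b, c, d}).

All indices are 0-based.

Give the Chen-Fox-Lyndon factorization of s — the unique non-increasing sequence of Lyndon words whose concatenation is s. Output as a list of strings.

["d", "b", "ad", "acacacbbcb"]

emit factor 1: 'd' (i=0, period=1)
emit factor 2: 'b' (i=1, period=1)
emit factor 3: 'ad' (i=2, period=2)
emit factor 4: 'acacacbbcb' (i=4, period=10)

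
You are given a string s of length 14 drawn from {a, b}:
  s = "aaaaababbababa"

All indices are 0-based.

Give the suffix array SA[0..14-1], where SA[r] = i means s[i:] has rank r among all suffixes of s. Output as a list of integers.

rank | idx | suffix
   0 |  13 | a
   1 |   0 | aaaaababbababa
   2 |   1 | aaaababbababa
   3 |   2 | aaababbababa
   4 |   3 | aababbababa
   5 |  11 | aba
   6 |   9 | ababa
   7 |   4 | ababbababa
   8 |   6 | abbababa
   9 |  12 | ba
  10 |  10 | baba
  11 |   8 | bababa
  12 |   5 | babbababa
  13 |   7 | bbababa

[13, 0, 1, 2, 3, 11, 9, 4, 6, 12, 10, 8, 5, 7]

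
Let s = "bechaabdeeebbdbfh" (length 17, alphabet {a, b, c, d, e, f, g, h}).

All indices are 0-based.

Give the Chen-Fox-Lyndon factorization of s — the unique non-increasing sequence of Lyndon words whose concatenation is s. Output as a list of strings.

emit factor 1: 'bech' (i=0, period=4)
emit factor 2: 'aabdeeebbdbfh' (i=4, period=13)

["bech", "aabdeeebbdbfh"]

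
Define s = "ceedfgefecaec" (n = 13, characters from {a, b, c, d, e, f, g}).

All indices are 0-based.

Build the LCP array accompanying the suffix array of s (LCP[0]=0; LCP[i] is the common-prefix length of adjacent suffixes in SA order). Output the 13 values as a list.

rank | idx | suffix
   0 |  10 | aec
   1 |  12 | c
   2 |   9 | caec
   3 |   0 | ceedfgefecaec
   4 |   3 | dfgefecaec
   5 |  11 | ec
   6 |   8 | ecaec
   7 |   2 | edfgefecaec
   8 |   1 | eedfgefecaec
   9 |   6 | efecaec
  10 |   7 | fecaec
  11 |   4 | fgefecaec
  12 |   5 | gefecaec

SA = [10, 12, 9, 0, 3, 11, 8, 2, 1, 6, 7, 4, 5]
[i] adj suffixes → lcp
  [1] 10/12 → 0 ('')
  [2] 12/9 → 1 ('c')
  [3] 9/0 → 1 ('c')
  [4] 0/3 → 0 ('')
  [5] 3/11 → 0 ('')
  [6] 11/8 → 2 ('ec')
  [7] 8/2 → 1 ('e')
  [8] 2/1 → 1 ('e')
  [9] 1/6 → 1 ('e')
  [10] 6/7 → 0 ('')
  [11] 7/4 → 1 ('f')
  [12] 4/5 → 0 ('')

[0, 0, 1, 1, 0, 0, 2, 1, 1, 1, 0, 1, 0]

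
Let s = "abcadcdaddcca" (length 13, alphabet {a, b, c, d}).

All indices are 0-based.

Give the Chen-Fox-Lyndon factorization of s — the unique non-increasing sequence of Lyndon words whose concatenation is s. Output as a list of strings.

["abcadcdaddcc", "a"]

emit factor 1: 'abcadcdaddcc' (i=0, period=12)
emit factor 2: 'a' (i=12, period=1)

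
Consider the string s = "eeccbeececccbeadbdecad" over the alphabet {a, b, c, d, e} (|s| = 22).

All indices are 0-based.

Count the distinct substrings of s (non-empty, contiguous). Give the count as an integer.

rank→(start, suffix):
  0 → (20, 'ad')
  1 → (14, 'adbdecad')
  2 → (16, 'bdecad')
  3 → (12, 'beadbdecad')
  4 → (4, 'beececccbeadbdecad')
  5 → (19, 'cad')
  6 → (11, 'cbeadbdecad')
  7 → (3, 'cbeececccbeadbdecad')
  8 → (10, 'ccbeadbdecad')
  9 → (2, 'ccbeececccbeadbdecad')
  10 → (9, 'cccbeadbdecad')
  11 → (7, 'cecccbeadbdecad')
  12 → (21, 'd')
  13 → (15, 'dbdecad')
  14 → (17, 'decad')
  15 → (13, 'eadbdecad')
  16 → (18, 'ecad')
  17 → (1, 'eccbeececccbeadbdecad')
  18 → (8, 'ecccbeadbdecad')
  19 → (6, 'ececccbeadbdecad')
  20 → (0, 'eeccbeececccbeadbdecad')
  21 → (5, 'eececccbeadbdecad')

SA = [20, 14, 16, 12, 4, 19, 11, 3, 10, 2, 9, 7, 21, 15, 17, 13, 18, 1, 8, 6, 0, 5]
rank  pair      lcp
   1  s[20:],s[14:]  2  'ad'
   2  s[14:],s[16:]  0  ''
   3  s[16:],s[12:]  1  'b'
   4  s[12:],s[4:]  2  'be'
   5  s[4:],s[19:]  0  ''
   6  s[19:],s[11:]  1  'c'
   7  s[11:],s[3:]  3  'cbe'
   8  s[3:],s[10:]  1  'c'
   9  s[10:],s[2:]  4  'ccbe'
  10  s[2:],s[9:]  2  'cc'
  11  s[9:],s[7:]  1  'c'
  12  s[7:],s[21:]  0  ''
  13  s[21:],s[15:]  1  'd'
  14  s[15:],s[17:]  1  'd'
  15  s[17:],s[13:]  0  ''
  16  s[13:],s[18:]  1  'e'
  17  s[18:],s[1:]  2  'ec'
  18  s[1:],s[8:]  3  'ecc'
  19  s[8:],s[6:]  2  'ec'
  20  s[6:],s[0:]  1  'e'
  21  s[0:],s[5:]  3  'eec'

n(n+1)/2 = 22·23/2 = 253
Σ LCP = 0 + 2 + 0 + 1 + 2 + 0 + 1 + 3 + 1 + 4 + 2 + 1 + 0 + 1 + 1 + 0 + 1 + 2 + 3 + 2 + 1 + 3 = 31
distinct = 253 − 31 = 222

222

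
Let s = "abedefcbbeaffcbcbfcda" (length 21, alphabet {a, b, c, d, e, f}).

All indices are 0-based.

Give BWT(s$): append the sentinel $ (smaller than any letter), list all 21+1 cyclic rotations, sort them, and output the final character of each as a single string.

ad$eccbacffbfcebbdefba

rank  rotation                last
    0  $abedefcbbeaffcbcbfcda  a
    1  a$abedefcbbeaffcbcbfcd  d
    2  abedefcbbeaffcbcbfcda$  $
    3  affcbcbfcda$abedefcbbe  e
    4  bbeaffcbcbfcda$abedefc  c
    5  bcbfcda$abedefcbbeaffc  c
    6  beaffcbcbfcda$abedefcb  b
    7  bedefcbbeaffcbcbfcda$a  a
    8  bfcda$abedefcbbeaffcbc  c
    9  cbbeaffcbcbfcda$abedef  f
   10  cbcbfcda$abedefcbbeaff  f
   11  cbfcda$abedefcbbeaffcb  b
   12  cda$abedefcbbeaffcbcbf  f
   13  da$abedefcbbeaffcbcbfc  c
   14  defcbbeaffcbcbfcda$abe  e
   15  eaffcbcbfcda$abedefcbb  b
   16  edefcbbeaffcbcbfcda$ab  b
   17  efcbbeaffcbcbfcda$abed  d
   18  fcbbeaffcbcbfcda$abede  e
   19  fcbcbfcda$abedefcbbeaf  f
   20  fcda$abedefcbbeaffcbcb  b
   21  ffcbcbfcda$abedefcbbea  a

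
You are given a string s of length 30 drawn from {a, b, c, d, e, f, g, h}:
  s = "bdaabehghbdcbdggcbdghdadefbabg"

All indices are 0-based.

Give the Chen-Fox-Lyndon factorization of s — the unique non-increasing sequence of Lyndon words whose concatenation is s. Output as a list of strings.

["bd", "aabehghbdcbdggcbdghdadefbabg"]

emit factor 1: 'bd' (i=0, period=2)
emit factor 2: 'aabehghbdcbdggcbdghdadefbabg' (i=2, period=28)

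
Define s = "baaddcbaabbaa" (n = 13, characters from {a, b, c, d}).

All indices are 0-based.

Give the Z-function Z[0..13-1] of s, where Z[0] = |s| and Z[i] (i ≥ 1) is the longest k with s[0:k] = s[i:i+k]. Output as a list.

[13, 0, 0, 0, 0, 0, 3, 0, 0, 1, 3, 0, 0]

Z[0]=13
i=1: outside box; Z[1]=0
i=2: outside box; Z[2]=0
i=3: outside box; Z[3]=0
i=4: outside box; Z[4]=0
i=5: outside box; Z[5]=0
i=6: outside box; Z[6]=3 grow→box=[6,9)
i=7: min(r-i=2, Z[1]=0)=0; Z[7]=0
i=8: min(r-i=1, Z[2]=0)=0; Z[8]=0
i=9: outside box; Z[9]=1 grow→box=[9,10)
i=10: outside box; Z[10]=3 grow→box=[10,13)
i=11: min(r-i=2, Z[1]=0)=0; Z[11]=0
i=12: min(r-i=1, Z[2]=0)=0; Z[12]=0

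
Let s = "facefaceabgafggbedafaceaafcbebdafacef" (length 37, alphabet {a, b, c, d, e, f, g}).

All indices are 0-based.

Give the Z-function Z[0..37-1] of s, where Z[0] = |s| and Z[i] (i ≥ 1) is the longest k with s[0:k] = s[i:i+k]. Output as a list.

[37, 0, 0, 0, 4, 0, 0, 0, 0, 0, 0, 0, 1, 0, 0, 0, 0, 0, 0, 4, 0, 0, 0, 0, 0, 1, 0, 0, 0, 0, 0, 0, 5, 0, 0, 0, 1]

Z[0]=37
i=1: outside box; Z[1]=0
i=2: outside box; Z[2]=0
i=3: outside box; Z[3]=0
i=4: outside box; Z[4]=4 extend→box=[4,8)
i=5: min(r-i=3, Z[1]=0)=0; Z[5]=0
i=6: min(r-i=2, Z[2]=0)=0; Z[6]=0
i=7: min(r-i=1, Z[3]=0)=0; Z[7]=0
i=8: outside box; Z[8]=0
i=9: outside box; Z[9]=0
i=10: outside box; Z[10]=0
i=11: outside box; Z[11]=0
i=12: outside box; Z[12]=1 extend→box=[12,13)
i=13: outside box; Z[13]=0
i=14: outside box; Z[14]=0
i=15: outside box; Z[15]=0
i=16: outside box; Z[16]=0
i=17: outside box; Z[17]=0
i=18: outside box; Z[18]=0
i=19: outside box; Z[19]=4 extend→box=[19,23)
i=20: min(r-i=3, Z[1]=0)=0; Z[20]=0
i=21: min(r-i=2, Z[2]=0)=0; Z[21]=0
i=22: min(r-i=1, Z[3]=0)=0; Z[22]=0
i=23: outside box; Z[23]=0
i=24: outside box; Z[24]=0
i=25: outside box; Z[25]=1 extend→box=[25,26)
i=26: outside box; Z[26]=0
i=27: outside box; Z[27]=0
i=28: outside box; Z[28]=0
i=29: outside box; Z[29]=0
i=30: outside box; Z[30]=0
i=31: outside box; Z[31]=0
i=32: outside box; Z[32]=5 extend→box=[32,37)
i=33: min(r-i=4, Z[1]=0)=0; Z[33]=0
i=34: min(r-i=3, Z[2]=0)=0; Z[34]=0
i=35: min(r-i=2, Z[3]=0)=0; Z[35]=0
i=36: min(r-i=1, Z[4]=4)=1; Z[36]=1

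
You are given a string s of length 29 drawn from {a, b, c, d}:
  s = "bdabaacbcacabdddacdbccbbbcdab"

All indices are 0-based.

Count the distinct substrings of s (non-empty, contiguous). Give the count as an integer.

395

sorted suffixes:
  #0 SA[0]=4  'aacbcacabdddacdbccbbbcdab'
  #1 SA[1]=27  'ab'
  #2 SA[2]=2  'abaacbcacabdddacdbccbbbcdab'
  #3 SA[3]=11  'abdddacdbccbbbcdab'
  #4 SA[4]=9  'acabdddacdbccbbbcdab'
  #5 SA[5]=5  'acbcacabdddacdbccbbbcdab'
  #6 SA[6]=16  'acdbccbbbcdab'
  #7 SA[7]=28  'b'
  #8 SA[8]=3  'baacbcacabdddacdbccbbbcdab'
  #9 SA[9]=22  'bbbcdab'
  #10 SA[10]=23  'bbcdab'
  #11 SA[11]=7  'bcacabdddacdbccbbbcdab'
  #12 SA[12]=19  'bccbbbcdab'
  #13 SA[13]=24  'bcdab'
  #14 SA[14]=0  'bdabaacbcacabdddacdbccbbbcdab'
  #15 SA[15]=12  'bdddacdbccbbbcdab'
  #16 SA[16]=10  'cabdddacdbccbbbcdab'
  #17 SA[17]=8  'cacabdddacdbccbbbcdab'
  #18 SA[18]=21  'cbbbcdab'
  #19 SA[19]=6  'cbcacabdddacdbccbbbcdab'
  #20 SA[20]=20  'ccbbbcdab'
  #21 SA[21]=25  'cdab'
  #22 SA[22]=17  'cdbccbbbcdab'
  #23 SA[23]=26  'dab'
  #24 SA[24]=1  'dabaacbcacabdddacdbccbbbcdab'
  #25 SA[25]=15  'dacdbccbbbcdab'
  #26 SA[26]=18  'dbccbbbcdab'
  #27 SA[27]=14  'ddacdbccbbbcdab'
  #28 SA[28]=13  'dddacdbccbbbcdab'

SA = [4, 27, 2, 11, 9, 5, 16, 28, 3, 22, 23, 7, 19, 24, 0, 12, 10, 8, 21, 6, 20, 25, 17, 26, 1, 15, 18, 14, 13]
rank  pair      lcp
   1  s[4:],s[27:]  1  'a'
   2  s[27:],s[2:]  2  'ab'
   3  s[2:],s[11:]  2  'ab'
   4  s[11:],s[9:]  1  'a'
   5  s[9:],s[5:]  2  'ac'
   6  s[5:],s[16:]  2  'ac'
   7  s[16:],s[28:]  0  ''
   8  s[28:],s[3:]  1  'b'
   9  s[3:],s[22:]  1  'b'
  10  s[22:],s[23:]  2  'bb'
  11  s[23:],s[7:]  1  'b'
  12  s[7:],s[19:]  2  'bc'
  13  s[19:],s[24:]  2  'bc'
  14  s[24:],s[0:]  1  'b'
  15  s[0:],s[12:]  2  'bd'
  16  s[12:],s[10:]  0  ''
  17  s[10:],s[8:]  2  'ca'
  18  s[8:],s[21:]  1  'c'
  19  s[21:],s[6:]  2  'cb'
  20  s[6:],s[20:]  1  'c'
  21  s[20:],s[25:]  1  'c'
  22  s[25:],s[17:]  2  'cd'
  23  s[17:],s[26:]  0  ''
  24  s[26:],s[1:]  3  'dab'
  25  s[1:],s[15:]  2  'da'
  26  s[15:],s[18:]  1  'd'
  27  s[18:],s[14:]  1  'd'
  28  s[14:],s[13:]  2  'dd'

n(n+1)/2 = 29·30/2 = 435
Σ LCP = 0 + 1 + 2 + 2 + 1 + 2 + 2 + 0 + 1 + 1 + 2 + 1 + 2 + 2 + 1 + 2 + 0 + 2 + 1 + 2 + 1 + 1 + 2 + 0 + 3 + 2 + 1 + 1 + 2 = 40
distinct = 435 − 40 = 395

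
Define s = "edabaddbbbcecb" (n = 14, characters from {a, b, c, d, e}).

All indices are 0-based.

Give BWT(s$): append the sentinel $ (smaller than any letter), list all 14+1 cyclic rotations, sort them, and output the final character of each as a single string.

rank  rotation         last
    0  $edabaddbbbcecb  b
    1  abaddbbbcecb$ed  d
    2  addbbbcecb$edab  b
    3  b$edabaddbbbcec  c
    4  baddbbbcecb$eda  a
    5  bbbcecb$edabadd  d
    6  bbcecb$edabaddb  b
    7  bcecb$edabaddbb  b
    8  cb$edabaddbbbce  e
    9  cecb$edabaddbbb  b
   10  dabaddbbbcecb$e  e
   11  dbbbcecb$edabad  d
   12  ddbbbcecb$edaba  a
   13  ecb$edabaddbbbc  c
   14  edabaddbbbcecb$  $

bdbcadbbebedac$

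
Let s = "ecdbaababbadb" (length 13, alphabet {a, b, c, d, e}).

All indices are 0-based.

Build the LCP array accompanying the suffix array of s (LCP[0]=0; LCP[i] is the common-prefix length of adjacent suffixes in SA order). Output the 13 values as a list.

rank→(start, suffix):
  0 → (4, 'aababbadb')
  1 → (5, 'ababbadb')
  2 → (7, 'abbadb')
  3 → (10, 'adb')
  4 → (12, 'b')
  5 → (3, 'baababbadb')
  6 → (6, 'babbadb')
  7 → (9, 'badb')
  8 → (8, 'bbadb')
  9 → (1, 'cdbaababbadb')
  10 → (11, 'db')
  11 → (2, 'dbaababbadb')
  12 → (0, 'ecdbaababbadb')

SA = [4, 5, 7, 10, 12, 3, 6, 9, 8, 1, 11, 2, 0]
rank  pair      lcp
   1  s[4:],s[5:]  1  'a'
   2  s[5:],s[7:]  2  'ab'
   3  s[7:],s[10:]  1  'a'
   4  s[10:],s[12:]  0  ''
   5  s[12:],s[3:]  1  'b'
   6  s[3:],s[6:]  2  'ba'
   7  s[6:],s[9:]  2  'ba'
   8  s[9:],s[8:]  1  'b'
   9  s[8:],s[1:]  0  ''
  10  s[1:],s[11:]  0  ''
  11  s[11:],s[2:]  2  'db'
  12  s[2:],s[0:]  0  ''

[0, 1, 2, 1, 0, 1, 2, 2, 1, 0, 0, 2, 0]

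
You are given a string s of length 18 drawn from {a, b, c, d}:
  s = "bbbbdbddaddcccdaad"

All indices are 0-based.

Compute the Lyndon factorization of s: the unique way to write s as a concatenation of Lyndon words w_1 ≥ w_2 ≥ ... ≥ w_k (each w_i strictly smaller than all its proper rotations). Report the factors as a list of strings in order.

["bbbbdbdd", "addcccd", "aad"]

emit factor 1: 'bbbbdbdd' (i=0, period=8)
emit factor 2: 'addcccd' (i=8, period=7)
emit factor 3: 'aad' (i=15, period=3)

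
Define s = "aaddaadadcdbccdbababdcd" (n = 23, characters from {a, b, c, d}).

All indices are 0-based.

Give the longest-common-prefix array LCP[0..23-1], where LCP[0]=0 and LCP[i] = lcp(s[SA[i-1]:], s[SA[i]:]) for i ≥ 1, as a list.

[0, 3, 1, 2, 1, 2, 2, 0, 3, 1, 1, 0, 1, 2, 3, 0, 1, 2, 1, 2, 1, 3, 1]

rank | idx | suffix
   0 |   4 | aadadcdbccdbababdcd
   1 |   0 | aaddaadadcdbccdbababdcd
   2 |  16 | ababdcd
   3 |  18 | abdcd
   4 |   5 | adadcdbccdbababdcd
   5 |   7 | adcdbccdbababdcd
   6 |   1 | addaadadcdbccdbababdcd
   7 |  15 | bababdcd
   8 |  17 | babdcd
   9 |  11 | bccdbababdcd
  10 |  19 | bdcd
  11 |  12 | ccdbababdcd
  12 |  21 | cd
  13 |  13 | cdbababdcd
  14 |   9 | cdbccdbababdcd
  15 |  22 | d
  16 |   3 | daadadcdbccdbababdcd
  17 |   6 | dadcdbccdbababdcd
  18 |  14 | dbababdcd
  19 |  10 | dbccdbababdcd
  20 |  20 | dcd
  21 |   8 | dcdbccdbababdcd
  22 |   2 | ddaadadcdbccdbababdcd

SA = [4, 0, 16, 18, 5, 7, 1, 15, 17, 11, 19, 12, 21, 13, 9, 22, 3, 6, 14, 10, 20, 8, 2]
[i] adj suffixes → lcp
  [1] 4/0 → 3 ('aad')
  [2] 0/16 → 1 ('a')
  [3] 16/18 → 2 ('ab')
  [4] 18/5 → 1 ('a')
  [5] 5/7 → 2 ('ad')
  [6] 7/1 → 2 ('ad')
  [7] 1/15 → 0 ('')
  [8] 15/17 → 3 ('bab')
  [9] 17/11 → 1 ('b')
  [10] 11/19 → 1 ('b')
  [11] 19/12 → 0 ('')
  [12] 12/21 → 1 ('c')
  [13] 21/13 → 2 ('cd')
  [14] 13/9 → 3 ('cdb')
  [15] 9/22 → 0 ('')
  [16] 22/3 → 1 ('d')
  [17] 3/6 → 2 ('da')
  [18] 6/14 → 1 ('d')
  [19] 14/10 → 2 ('db')
  [20] 10/20 → 1 ('d')
  [21] 20/8 → 3 ('dcd')
  [22] 8/2 → 1 ('d')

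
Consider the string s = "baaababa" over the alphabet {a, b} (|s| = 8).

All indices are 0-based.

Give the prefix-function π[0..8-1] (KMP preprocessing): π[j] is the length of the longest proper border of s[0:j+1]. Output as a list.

π[0] = 0
j=1 s[j]='a': π[1]=0 (border '')
j=2 s[j]='a': π[2]=0 (border '')
j=3 s[j]='a': π[3]=0 (border '')
j=4 s[j]='b': π[4]=1 (border 'b')
j=5 s[j]='a': π[5]=2 (border 'ba')
j=6 s[j]='b': k: 2→0; π[6]=1 (border 'b')
j=7 s[j]='a': π[7]=2 (border 'ba')

[0, 0, 0, 0, 1, 2, 1, 2]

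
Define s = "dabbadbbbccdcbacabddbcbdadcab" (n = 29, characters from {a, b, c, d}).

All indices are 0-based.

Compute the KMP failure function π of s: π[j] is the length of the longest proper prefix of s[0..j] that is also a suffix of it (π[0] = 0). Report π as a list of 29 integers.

[0, 0, 0, 0, 0, 1, 0, 0, 0, 0, 0, 1, 0, 0, 0, 0, 0, 0, 1, 1, 0, 0, 0, 1, 2, 1, 0, 0, 0]

π[0] = 0
j=1 s[j]='a': π[1]=0 (border '')
j=2 s[j]='b': π[2]=0 (border '')
j=3 s[j]='b': π[3]=0 (border '')
j=4 s[j]='a': π[4]=0 (border '')
j=5 s[j]='d': π[5]=1 (border 'd')
j=6 s[j]='b': k: 1→0; π[6]=0 (border '')
j=7 s[j]='b': π[7]=0 (border '')
j=8 s[j]='b': π[8]=0 (border '')
j=9 s[j]='c': π[9]=0 (border '')
j=10 s[j]='c': π[10]=0 (border '')
j=11 s[j]='d': π[11]=1 (border 'd')
j=12 s[j]='c': k: 1→0; π[12]=0 (border '')
j=13 s[j]='b': π[13]=0 (border '')
j=14 s[j]='a': π[14]=0 (border '')
j=15 s[j]='c': π[15]=0 (border '')
j=16 s[j]='a': π[16]=0 (border '')
j=17 s[j]='b': π[17]=0 (border '')
j=18 s[j]='d': π[18]=1 (border 'd')
j=19 s[j]='d': k: 1→0; π[19]=1 (border 'd')
j=20 s[j]='b': k: 1→0; π[20]=0 (border '')
j=21 s[j]='c': π[21]=0 (border '')
j=22 s[j]='b': π[22]=0 (border '')
j=23 s[j]='d': π[23]=1 (border 'd')
j=24 s[j]='a': π[24]=2 (border 'da')
j=25 s[j]='d': k: 2→0; π[25]=1 (border 'd')
j=26 s[j]='c': k: 1→0; π[26]=0 (border '')
j=27 s[j]='a': π[27]=0 (border '')
j=28 s[j]='b': π[28]=0 (border '')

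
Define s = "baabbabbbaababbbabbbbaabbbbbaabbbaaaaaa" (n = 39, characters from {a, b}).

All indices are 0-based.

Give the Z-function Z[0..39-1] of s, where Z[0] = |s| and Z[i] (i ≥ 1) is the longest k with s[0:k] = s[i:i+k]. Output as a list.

[39, 0, 0, 1, 2, 0, 1, 1, 4, 0, 0, 2, 0, 1, 1, 2, 0, 1, 1, 1, 5, 0, 0, 1, 1, 1, 1, 5, 0, 0, 1, 1, 3, 0, 0, 0, 0, 0, 0]

Z[0]=39
i=1: i≥r, start 0; Z[1]=0
i=2: i≥r, start 0; Z[2]=0
i=3: i≥r, start 0; Z[3]=1 scan→box=[3,4)
i=4: i≥r, start 0; Z[4]=2 scan→box=[4,6)
i=5: min(r-i=1, Z[1]=0)=0; Z[5]=0
i=6: i≥r, start 0; Z[6]=1 scan→box=[6,7)
i=7: i≥r, start 0; Z[7]=1 scan→box=[7,8)
i=8: i≥r, start 0; Z[8]=4 scan→box=[8,12)
i=9: min(r-i=3, Z[1]=0)=0; Z[9]=0
i=10: min(r-i=2, Z[2]=0)=0; Z[10]=0
i=11: min(r-i=1, Z[3]=1)=1; Z[11]=2 scan→box=[11,13)
i=12: min(r-i=1, Z[1]=0)=0; Z[12]=0
i=13: i≥r, start 0; Z[13]=1 scan→box=[13,14)
i=14: i≥r, start 0; Z[14]=1 scan→box=[14,15)
i=15: i≥r, start 0; Z[15]=2 scan→box=[15,17)
i=16: min(r-i=1, Z[1]=0)=0; Z[16]=0
i=17: i≥r, start 0; Z[17]=1 scan→box=[17,18)
i=18: i≥r, start 0; Z[18]=1 scan→box=[18,19)
i=19: i≥r, start 0; Z[19]=1 scan→box=[19,20)
i=20: i≥r, start 0; Z[20]=5 scan→box=[20,25)
i=21: min(r-i=4, Z[1]=0)=0; Z[21]=0
i=22: min(r-i=3, Z[2]=0)=0; Z[22]=0
i=23: min(r-i=2, Z[3]=1)=1; Z[23]=1
i=24: min(r-i=1, Z[4]=2)=1; Z[24]=1
i=25: i≥r, start 0; Z[25]=1 scan→box=[25,26)
i=26: i≥r, start 0; Z[26]=1 scan→box=[26,27)
i=27: i≥r, start 0; Z[27]=5 scan→box=[27,32)
i=28: min(r-i=4, Z[1]=0)=0; Z[28]=0
i=29: min(r-i=3, Z[2]=0)=0; Z[29]=0
i=30: min(r-i=2, Z[3]=1)=1; Z[30]=1
i=31: min(r-i=1, Z[4]=2)=1; Z[31]=1
i=32: i≥r, start 0; Z[32]=3 scan→box=[32,35)
i=33: min(r-i=2, Z[1]=0)=0; Z[33]=0
i=34: min(r-i=1, Z[2]=0)=0; Z[34]=0
i=35: i≥r, start 0; Z[35]=0
i=36: i≥r, start 0; Z[36]=0
i=37: i≥r, start 0; Z[37]=0
i=38: i≥r, start 0; Z[38]=0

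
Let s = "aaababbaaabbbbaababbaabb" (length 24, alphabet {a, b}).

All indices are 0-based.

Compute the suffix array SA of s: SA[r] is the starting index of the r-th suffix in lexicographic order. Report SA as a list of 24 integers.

rank→(start, suffix):
  0 → (0, 'aaababbaaabbbbaababbaabb')
  1 → (7, 'aaabbbbaababbaabb')
  2 → (1, 'aababbaaabbbbaababbaabb')
  3 → (14, 'aababbaabb')
  4 → (20, 'aabb')
  5 → (8, 'aabbbbaababbaabb')
  6 → (2, 'ababbaaabbbbaababbaabb')
  7 → (15, 'ababbaabb')
  8 → (21, 'abb')
  9 → (4, 'abbaaabbbbaababbaabb')
  10 → (17, 'abbaabb')
  11 → (9, 'abbbbaababbaabb')
  12 → (23, 'b')
  13 → (6, 'baaabbbbaababbaabb')
  14 → (13, 'baababbaabb')
  15 → (19, 'baabb')
  16 → (3, 'babbaaabbbbaababbaabb')
  17 → (16, 'babbaabb')
  18 → (22, 'bb')
  19 → (5, 'bbaaabbbbaababbaabb')
  20 → (12, 'bbaababbaabb')
  21 → (18, 'bbaabb')
  22 → (11, 'bbbaababbaabb')
  23 → (10, 'bbbbaababbaabb')

[0, 7, 1, 14, 20, 8, 2, 15, 21, 4, 17, 9, 23, 6, 13, 19, 3, 16, 22, 5, 12, 18, 11, 10]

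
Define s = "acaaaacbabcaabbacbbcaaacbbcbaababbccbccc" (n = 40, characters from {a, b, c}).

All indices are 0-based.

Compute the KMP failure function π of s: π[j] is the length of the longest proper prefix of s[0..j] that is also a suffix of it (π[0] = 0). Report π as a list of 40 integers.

[0, 0, 1, 1, 1, 1, 2, 0, 1, 0, 0, 1, 1, 0, 0, 1, 2, 0, 0, 0, 1, 1, 1, 2, 0, 0, 0, 0, 1, 1, 0, 1, 0, 0, 0, 0, 0, 0, 0, 0]

π[0] = 0
j=1 s[j]='c': π[1]=0 (border '')
j=2 s[j]='a': π[2]=1 (border 'a')
j=3 s[j]='a': k: 1→0; π[3]=1 (border 'a')
j=4 s[j]='a': k: 1→0; π[4]=1 (border 'a')
j=5 s[j]='a': k: 1→0; π[5]=1 (border 'a')
j=6 s[j]='c': π[6]=2 (border 'ac')
j=7 s[j]='b': k: 2→0; π[7]=0 (border '')
j=8 s[j]='a': π[8]=1 (border 'a')
j=9 s[j]='b': k: 1→0; π[9]=0 (border '')
j=10 s[j]='c': π[10]=0 (border '')
j=11 s[j]='a': π[11]=1 (border 'a')
j=12 s[j]='a': k: 1→0; π[12]=1 (border 'a')
j=13 s[j]='b': k: 1→0; π[13]=0 (border '')
j=14 s[j]='b': π[14]=0 (border '')
j=15 s[j]='a': π[15]=1 (border 'a')
j=16 s[j]='c': π[16]=2 (border 'ac')
j=17 s[j]='b': k: 2→0; π[17]=0 (border '')
j=18 s[j]='b': π[18]=0 (border '')
j=19 s[j]='c': π[19]=0 (border '')
j=20 s[j]='a': π[20]=1 (border 'a')
j=21 s[j]='a': k: 1→0; π[21]=1 (border 'a')
j=22 s[j]='a': k: 1→0; π[22]=1 (border 'a')
j=23 s[j]='c': π[23]=2 (border 'ac')
j=24 s[j]='b': k: 2→0; π[24]=0 (border '')
j=25 s[j]='b': π[25]=0 (border '')
j=26 s[j]='c': π[26]=0 (border '')
j=27 s[j]='b': π[27]=0 (border '')
j=28 s[j]='a': π[28]=1 (border 'a')
j=29 s[j]='a': k: 1→0; π[29]=1 (border 'a')
j=30 s[j]='b': k: 1→0; π[30]=0 (border '')
j=31 s[j]='a': π[31]=1 (border 'a')
j=32 s[j]='b': k: 1→0; π[32]=0 (border '')
j=33 s[j]='b': π[33]=0 (border '')
j=34 s[j]='c': π[34]=0 (border '')
j=35 s[j]='c': π[35]=0 (border '')
j=36 s[j]='b': π[36]=0 (border '')
j=37 s[j]='c': π[37]=0 (border '')
j=38 s[j]='c': π[38]=0 (border '')
j=39 s[j]='c': π[39]=0 (border '')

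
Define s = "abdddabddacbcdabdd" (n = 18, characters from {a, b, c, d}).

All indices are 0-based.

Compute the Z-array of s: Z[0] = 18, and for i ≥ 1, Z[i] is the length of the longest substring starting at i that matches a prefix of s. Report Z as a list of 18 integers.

Z[0]=18
i=1: outside box; Z[1]=0
i=2: outside box; Z[2]=0
i=3: outside box; Z[3]=0
i=4: outside box; Z[4]=0
i=5: outside box; Z[5]=4 extend→box=[5,9)
i=6: min(r-i=3, Z[1]=0)=0; Z[6]=0
i=7: min(r-i=2, Z[2]=0)=0; Z[7]=0
i=8: min(r-i=1, Z[3]=0)=0; Z[8]=0
i=9: outside box; Z[9]=1 extend→box=[9,10)
i=10: outside box; Z[10]=0
i=11: outside box; Z[11]=0
i=12: outside box; Z[12]=0
i=13: outside box; Z[13]=0
i=14: outside box; Z[14]=4 extend→box=[14,18)
i=15: min(r-i=3, Z[1]=0)=0; Z[15]=0
i=16: min(r-i=2, Z[2]=0)=0; Z[16]=0
i=17: min(r-i=1, Z[3]=0)=0; Z[17]=0

[18, 0, 0, 0, 0, 4, 0, 0, 0, 1, 0, 0, 0, 0, 4, 0, 0, 0]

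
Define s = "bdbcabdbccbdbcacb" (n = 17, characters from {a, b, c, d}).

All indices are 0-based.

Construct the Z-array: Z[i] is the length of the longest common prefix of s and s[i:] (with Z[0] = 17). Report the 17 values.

[17, 0, 1, 0, 0, 4, 0, 1, 0, 0, 5, 0, 1, 0, 0, 0, 1]

Z[0]=17
i=1: fresh scan; Z[1]=0
i=2: fresh scan; Z[2]=1 scan→box=[2,3)
i=3: fresh scan; Z[3]=0
i=4: fresh scan; Z[4]=0
i=5: fresh scan; Z[5]=4 scan→box=[5,9)
i=6: min(r-i=3, Z[1]=0)=0; Z[6]=0
i=7: min(r-i=2, Z[2]=1)=1; Z[7]=1
i=8: min(r-i=1, Z[3]=0)=0; Z[8]=0
i=9: fresh scan; Z[9]=0
i=10: fresh scan; Z[10]=5 scan→box=[10,15)
i=11: min(r-i=4, Z[1]=0)=0; Z[11]=0
i=12: min(r-i=3, Z[2]=1)=1; Z[12]=1
i=13: min(r-i=2, Z[3]=0)=0; Z[13]=0
i=14: min(r-i=1, Z[4]=0)=0; Z[14]=0
i=15: fresh scan; Z[15]=0
i=16: fresh scan; Z[16]=1 scan→box=[16,17)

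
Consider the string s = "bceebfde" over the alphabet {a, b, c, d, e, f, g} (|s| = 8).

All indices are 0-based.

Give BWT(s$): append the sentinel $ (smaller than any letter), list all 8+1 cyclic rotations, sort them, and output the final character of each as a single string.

e$ebfdecb

rank  rotation   last
    0  $bceebfde  e
    1  bceebfde$  $
    2  bfde$bcee  e
    3  ceebfde$b  b
    4  de$bceebf  f
    5  e$bceebfd  d
    6  ebfde$bce  e
    7  eebfde$bc  c
    8  fde$bceeb  b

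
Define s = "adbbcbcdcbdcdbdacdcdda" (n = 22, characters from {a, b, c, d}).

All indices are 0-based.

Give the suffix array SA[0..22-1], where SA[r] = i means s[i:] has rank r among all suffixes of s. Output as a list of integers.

rank | idx | suffix
   0 |  21 | a
   1 |  15 | acdcdda
   2 |   0 | adbbcbcdcbdcdbdacdcdda
   3 |   2 | bbcbcdcbdcdbdacdcdda
   4 |   3 | bcbcdcbdcdbdacdcdda
   5 |   5 | bcdcbdcdbdacdcdda
   6 |  13 | bdacdcdda
   7 |   9 | bdcdbdacdcdda
   8 |   4 | cbcdcbdcdbdacdcdda
   9 |   8 | cbdcdbdacdcdda
  10 |  11 | cdbdacdcdda
  11 |   6 | cdcbdcdbdacdcdda
  12 |  16 | cdcdda
  13 |  18 | cdda
  14 |  20 | da
  15 |  14 | dacdcdda
  16 |   1 | dbbcbcdcbdcdbdacdcdda
  17 |  12 | dbdacdcdda
  18 |   7 | dcbdcdbdacdcdda
  19 |  10 | dcdbdacdcdda
  20 |  17 | dcdda
  21 |  19 | dda

[21, 15, 0, 2, 3, 5, 13, 9, 4, 8, 11, 6, 16, 18, 20, 14, 1, 12, 7, 10, 17, 19]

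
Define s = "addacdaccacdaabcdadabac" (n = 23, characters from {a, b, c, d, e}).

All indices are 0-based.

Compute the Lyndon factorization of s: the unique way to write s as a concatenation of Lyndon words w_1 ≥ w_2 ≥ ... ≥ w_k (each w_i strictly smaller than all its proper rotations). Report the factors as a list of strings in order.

["add", "acd", "accacd", "aabcdadabac"]

emit factor 1: 'add' (i=0, period=3)
emit factor 2: 'acd' (i=3, period=3)
emit factor 3: 'accacd' (i=6, period=6)
emit factor 4: 'aabcdadabac' (i=12, period=11)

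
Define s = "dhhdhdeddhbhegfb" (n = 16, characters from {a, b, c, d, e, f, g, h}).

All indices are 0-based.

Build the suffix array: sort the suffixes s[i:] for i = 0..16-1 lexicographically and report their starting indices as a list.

rank | idx | suffix
   0 |  15 | b
   1 |  10 | bhegfb
   2 |   7 | ddhbhegfb
   3 |   5 | deddhbhegfb
   4 |   8 | dhbhegfb
   5 |   3 | dhdeddhbhegfb
   6 |   0 | dhhdhdeddhbhegfb
   7 |   6 | eddhbhegfb
   8 |  12 | egfb
   9 |  14 | fb
  10 |  13 | gfb
  11 |   9 | hbhegfb
  12 |   4 | hdeddhbhegfb
  13 |   2 | hdhdeddhbhegfb
  14 |  11 | hegfb
  15 |   1 | hhdhdeddhbhegfb

[15, 10, 7, 5, 8, 3, 0, 6, 12, 14, 13, 9, 4, 2, 11, 1]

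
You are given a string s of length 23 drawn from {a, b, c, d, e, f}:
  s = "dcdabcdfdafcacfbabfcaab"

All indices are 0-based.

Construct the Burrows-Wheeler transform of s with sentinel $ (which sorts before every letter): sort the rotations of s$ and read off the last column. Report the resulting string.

bcadbcdafaaffdbacf$ccbad

rank  rotation                  last
    0  $dcdabcdfdafcacfbabfcaab  b
    1  aab$dcdabcdfdafcacfbabfc  c
    2  ab$dcdabcdfdafcacfbabfca  a
    3  abcdfdafcacfbabfcaab$dcd  d
    4  abfcaab$dcdabcdfdafcacfb  b
    5  acfbabfcaab$dcdabcdfdafc  c
    6  afcacfbabfcaab$dcdabcdfd  d
    7  b$dcdabcdfdafcacfbabfcaa  a
    8  babfcaab$dcdabcdfdafcacf  f
    9  bcdfdafcacfbabfcaab$dcda  a
   10  bfcaab$dcdabcdfdafcacfba  a
   11  caab$dcdabcdfdafcacfbabf  f
   12  cacfbabfcaab$dcdabcdfdaf  f
   13  cdabcdfdafcacfbabfcaab$d  d
   14  cdfdafcacfbabfcaab$dcdab  b
   15  cfbabfcaab$dcdabcdfdafca  a
   16  dabcdfdafcacfbabfcaab$dc  c
   17  dafcacfbabfcaab$dcdabcdf  f
   18  dcdabcdfdafcacfbabfcaab$  $
   19  dfdafcacfbabfcaab$dcdabc  c
   20  fbabfcaab$dcdabcdfdafcac  c
   21  fcaab$dcdabcdfdafcacfbab  b
   22  fcacfbabfcaab$dcdabcdfda  a
   23  fdafcacfbabfcaab$dcdabcd  d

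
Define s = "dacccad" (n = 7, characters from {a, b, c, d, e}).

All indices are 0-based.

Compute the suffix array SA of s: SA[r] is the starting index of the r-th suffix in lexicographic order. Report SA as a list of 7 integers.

sorted suffixes:
  #0 SA[0]=1  'acccad'
  #1 SA[1]=5  'ad'
  #2 SA[2]=4  'cad'
  #3 SA[3]=3  'ccad'
  #4 SA[4]=2  'cccad'
  #5 SA[5]=6  'd'
  #6 SA[6]=0  'dacccad'

[1, 5, 4, 3, 2, 6, 0]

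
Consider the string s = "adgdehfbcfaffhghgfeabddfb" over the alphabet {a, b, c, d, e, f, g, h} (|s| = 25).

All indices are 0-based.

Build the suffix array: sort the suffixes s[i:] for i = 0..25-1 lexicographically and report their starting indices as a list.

[19, 0, 10, 24, 7, 20, 8, 21, 3, 22, 1, 18, 4, 9, 23, 6, 17, 11, 12, 2, 16, 14, 5, 15, 13]

sorted suffixes:
  #0 SA[0]=19  'abddfb'
  #1 SA[1]=0  'adgdehfbcfaffhghgfeabddfb'
  #2 SA[2]=10  'affhghgfeabddfb'
  #3 SA[3]=24  'b'
  #4 SA[4]=7  'bcfaffhghgfeabddfb'
  #5 SA[5]=20  'bddfb'
  #6 SA[6]=8  'cfaffhghgfeabddfb'
  #7 SA[7]=21  'ddfb'
  #8 SA[8]=3  'dehfbcfaffhghgfeabddfb'
  #9 SA[9]=22  'dfb'
  #10 SA[10]=1  'dgdehfbcfaffhghgfeabddfb'
  #11 SA[11]=18  'eabddfb'
  #12 SA[12]=4  'ehfbcfaffhghgfeabddfb'
  #13 SA[13]=9  'faffhghgfeabddfb'
  #14 SA[14]=23  'fb'
  #15 SA[15]=6  'fbcfaffhghgfeabddfb'
  #16 SA[16]=17  'feabddfb'
  #17 SA[17]=11  'ffhghgfeabddfb'
  #18 SA[18]=12  'fhghgfeabddfb'
  #19 SA[19]=2  'gdehfbcfaffhghgfeabddfb'
  #20 SA[20]=16  'gfeabddfb'
  #21 SA[21]=14  'ghgfeabddfb'
  #22 SA[22]=5  'hfbcfaffhghgfeabddfb'
  #23 SA[23]=15  'hgfeabddfb'
  #24 SA[24]=13  'hghgfeabddfb'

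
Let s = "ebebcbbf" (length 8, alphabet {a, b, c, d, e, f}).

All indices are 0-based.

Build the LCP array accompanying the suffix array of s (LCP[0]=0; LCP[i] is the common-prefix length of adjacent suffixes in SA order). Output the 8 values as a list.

sorted suffixes:
  #0 SA[0]=5  'bbf'
  #1 SA[1]=3  'bcbbf'
  #2 SA[2]=1  'bebcbbf'
  #3 SA[3]=6  'bf'
  #4 SA[4]=4  'cbbf'
  #5 SA[5]=2  'ebcbbf'
  #6 SA[6]=0  'ebebcbbf'
  #7 SA[7]=7  'f'

SA = [5, 3, 1, 6, 4, 2, 0, 7]
i: (SA[i-1],SA[i]) lcp shared
  1: (5,3) 1 'b'
  2: (3,1) 1 'b'
  3: (1,6) 1 'b'
  4: (6,4) 0 ''
  5: (4,2) 0 ''
  6: (2,0) 2 'eb'
  7: (0,7) 0 ''

[0, 1, 1, 1, 0, 0, 2, 0]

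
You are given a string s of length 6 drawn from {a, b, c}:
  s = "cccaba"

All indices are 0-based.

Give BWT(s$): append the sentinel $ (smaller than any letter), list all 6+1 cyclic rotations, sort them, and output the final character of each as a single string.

abcacc$

rank  rotation last
    0  $cccaba  a
    1  a$cccab  b
    2  aba$ccc  c
    3  ba$ccca  a
    4  caba$cc  c
    5  ccaba$c  c
    6  cccaba$  $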